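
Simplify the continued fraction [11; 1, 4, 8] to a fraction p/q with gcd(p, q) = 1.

Collapse the nested fraction from the inside out:
Start with 8.
4 + 1/(8/1) = 4 + 1/8 = 33/8
1 + 1/(33/8) = 1 + 8/33 = 41/33
11 + 1/(41/33) = 11 + 33/41 = 484/41

484/41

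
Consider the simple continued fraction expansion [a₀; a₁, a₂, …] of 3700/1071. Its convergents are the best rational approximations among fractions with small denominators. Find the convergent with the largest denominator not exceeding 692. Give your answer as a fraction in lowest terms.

1831/530

a_0 = 3: 3/1  (≤ bound)
a_1 = 2: 7/2  (≤ bound)
a_2 = 5: 38/11  (≤ bound)
a_3 = 48: 1831/530  (≤ bound)
a_4 = 2: 3700/1071  (> 692, stop)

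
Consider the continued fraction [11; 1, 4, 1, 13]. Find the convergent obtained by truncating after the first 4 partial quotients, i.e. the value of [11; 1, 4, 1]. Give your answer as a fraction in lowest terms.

71/6

a_0 = 11: 11/1
a_1 = 1: 12/1
a_2 = 4: 59/5
a_3 = 1: 71/6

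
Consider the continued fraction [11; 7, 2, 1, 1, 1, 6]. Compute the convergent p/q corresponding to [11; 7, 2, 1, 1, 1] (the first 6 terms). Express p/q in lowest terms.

657/59

a_0 = 11: 11/1
a_1 = 7: 78/7
a_2 = 2: 167/15
a_3 = 1: 245/22
a_4 = 1: 412/37
a_5 = 1: 657/59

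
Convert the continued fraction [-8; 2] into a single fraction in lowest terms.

-15/2

Start with 2.
-8 + 1/(2/1) = -8 + 1/2 = -15/2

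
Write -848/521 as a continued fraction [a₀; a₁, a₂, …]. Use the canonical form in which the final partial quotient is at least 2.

-848 = -2·521 + 194, so a_0 = -2
521 = 2·194 + 133, so a_1 = 2
194 = 1·133 + 61, so a_2 = 1
133 = 2·61 + 11, so a_3 = 2
61 = 5·11 + 6, so a_4 = 5
11 = 1·6 + 5, so a_5 = 1
6 = 1·5 + 1, so a_6 = 1
5 = 5·1 + 0, so a_7 = 5

[-2; 2, 1, 2, 5, 1, 1, 5]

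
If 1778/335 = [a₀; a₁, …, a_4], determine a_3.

1

Apply division with remainder until the remainder is 0:
1778 = 5·335 + 103, so a_0 = 5
335 = 3·103 + 26, so a_1 = 3
103 = 3·26 + 25, so a_2 = 3
26 = 1·25 + 1, so a_3 = 1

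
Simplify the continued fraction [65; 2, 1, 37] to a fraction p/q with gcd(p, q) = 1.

Compute successive convergents:
a_0 = 65: 65/1
a_1 = 2: 131/2
a_2 = 1: 196/3
a_3 = 37: 7383/113

7383/113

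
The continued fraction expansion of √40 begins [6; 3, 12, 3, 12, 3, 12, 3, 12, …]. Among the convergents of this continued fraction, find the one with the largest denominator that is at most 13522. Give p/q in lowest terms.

a_0 = 6: 6/1  (≤ bound)
a_1 = 3: 19/3  (≤ bound)
a_2 = 12: 234/37  (≤ bound)
a_3 = 3: 721/114  (≤ bound)
a_4 = 12: 8886/1405  (≤ bound)
a_5 = 3: 27379/4329  (≤ bound)
a_6 = 12: 337434/53353  (> 13522, stop)

27379/4329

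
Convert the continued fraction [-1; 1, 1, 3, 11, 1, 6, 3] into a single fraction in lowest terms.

Start with 3.
6 + 1/(3/1) = 6 + 1/3 = 19/3
1 + 1/(19/3) = 1 + 3/19 = 22/19
11 + 1/(22/19) = 11 + 19/22 = 261/22
3 + 1/(261/22) = 3 + 22/261 = 805/261
1 + 1/(805/261) = 1 + 261/805 = 1066/805
1 + 1/(1066/805) = 1 + 805/1066 = 1871/1066
-1 + 1/(1871/1066) = -1 + 1066/1871 = -805/1871

-805/1871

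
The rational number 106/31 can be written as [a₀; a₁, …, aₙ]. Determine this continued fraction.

[3; 2, 2, 1, 1, 2]

106 = 3·31 + 13, so a_0 = 3
31 = 2·13 + 5, so a_1 = 2
13 = 2·5 + 3, so a_2 = 2
5 = 1·3 + 2, so a_3 = 1
3 = 1·2 + 1, so a_4 = 1
2 = 2·1 + 0, so a_5 = 2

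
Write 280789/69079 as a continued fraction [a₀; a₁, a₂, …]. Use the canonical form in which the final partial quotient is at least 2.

[4; 15, 2, 3, 1, 13, 36]

280789 = 4·69079 + 4473, so a_0 = 4
69079 = 15·4473 + 1984, so a_1 = 15
4473 = 2·1984 + 505, so a_2 = 2
1984 = 3·505 + 469, so a_3 = 3
505 = 1·469 + 36, so a_4 = 1
469 = 13·36 + 1, so a_5 = 13
36 = 36·1 + 0, so a_6 = 36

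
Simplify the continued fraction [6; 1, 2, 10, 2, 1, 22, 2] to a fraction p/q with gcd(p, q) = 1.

29713/4450

Build up convergents one term at a time:
a_0 = 6: 6/1
a_1 = 1: 7/1
a_2 = 2: 20/3
a_3 = 10: 207/31
a_4 = 2: 434/65
a_5 = 1: 641/96
a_6 = 22: 14536/2177
a_7 = 2: 29713/4450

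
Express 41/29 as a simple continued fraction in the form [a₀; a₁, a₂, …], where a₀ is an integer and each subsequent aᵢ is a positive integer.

⌊41/29⌋ = 1, remainder 12
⌊29/12⌋ = 2, remainder 5
⌊12/5⌋ = 2, remainder 2
⌊5/2⌋ = 2, remainder 1
⌊2/1⌋ = 2, remainder 0

[1; 2, 2, 2, 2]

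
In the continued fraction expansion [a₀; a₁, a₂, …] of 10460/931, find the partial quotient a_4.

10460 ÷ 931 → quotient 11, remainder 219
931 ÷ 219 → quotient 4, remainder 55
219 ÷ 55 → quotient 3, remainder 54
55 ÷ 54 → quotient 1, remainder 1
54 ÷ 1 → quotient 54, remainder 0

54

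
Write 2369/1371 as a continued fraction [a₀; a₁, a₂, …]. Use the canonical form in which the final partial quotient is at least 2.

[1; 1, 2, 1, 2, 12, 10]

Run the Euclidean algorithm, recording each quotient:
⌊2369/1371⌋ = 1, remainder 998
⌊1371/998⌋ = 1, remainder 373
⌊998/373⌋ = 2, remainder 252
⌊373/252⌋ = 1, remainder 121
⌊252/121⌋ = 2, remainder 10
⌊121/10⌋ = 12, remainder 1
⌊10/1⌋ = 10, remainder 0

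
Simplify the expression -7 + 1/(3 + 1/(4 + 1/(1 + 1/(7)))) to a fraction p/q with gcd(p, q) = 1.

-836/125

Starting at the tail and folding back:
Start with 7.
1 + 1/(7/1) = 1 + 1/7 = 8/7
4 + 1/(8/7) = 4 + 7/8 = 39/8
3 + 1/(39/8) = 3 + 8/39 = 125/39
-7 + 1/(125/39) = -7 + 39/125 = -836/125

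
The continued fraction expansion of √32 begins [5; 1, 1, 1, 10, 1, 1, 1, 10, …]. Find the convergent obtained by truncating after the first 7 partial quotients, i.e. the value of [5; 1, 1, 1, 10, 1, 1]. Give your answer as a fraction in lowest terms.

Build up convergents one term at a time:
a_0 = 5: 5/1
a_1 = 1: 6/1
a_2 = 1: 11/2
a_3 = 1: 17/3
a_4 = 10: 181/32
a_5 = 1: 198/35
a_6 = 1: 379/67

379/67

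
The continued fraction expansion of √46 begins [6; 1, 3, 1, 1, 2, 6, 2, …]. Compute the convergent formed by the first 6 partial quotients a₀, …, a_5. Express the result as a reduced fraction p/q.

Work from the innermost term outward:
Start with 2.
1 + 1/(2/1) = 1 + 1/2 = 3/2
1 + 1/(3/2) = 1 + 2/3 = 5/3
3 + 1/(5/3) = 3 + 3/5 = 18/5
1 + 1/(18/5) = 1 + 5/18 = 23/18
6 + 1/(23/18) = 6 + 18/23 = 156/23

156/23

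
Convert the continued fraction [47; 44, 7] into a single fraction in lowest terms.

14530/309

Starting at the tail and folding back:
Start with 7.
44 + 1/(7/1) = 44 + 1/7 = 309/7
47 + 1/(309/7) = 47 + 7/309 = 14530/309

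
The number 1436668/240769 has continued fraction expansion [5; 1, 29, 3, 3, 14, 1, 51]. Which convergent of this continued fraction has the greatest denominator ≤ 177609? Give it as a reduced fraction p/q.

a_0 = 5: 5/1  (≤ bound)
a_1 = 1: 6/1  (≤ bound)
a_2 = 29: 179/30  (≤ bound)
a_3 = 3: 543/91  (≤ bound)
a_4 = 3: 1808/303  (≤ bound)
a_5 = 14: 25855/4333  (≤ bound)
a_6 = 1: 27663/4636  (≤ bound)
a_7 = 51: 1436668/240769  (> 177609, stop)

27663/4636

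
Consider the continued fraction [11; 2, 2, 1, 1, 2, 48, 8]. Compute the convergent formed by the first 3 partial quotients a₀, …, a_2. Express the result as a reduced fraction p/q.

Work from the innermost term outward:
Start with 2.
2 + 1/(2/1) = 2 + 1/2 = 5/2
11 + 1/(5/2) = 11 + 2/5 = 57/5

57/5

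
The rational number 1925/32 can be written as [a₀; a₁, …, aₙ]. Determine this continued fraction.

1925 ÷ 32 → quotient 60, remainder 5
32 ÷ 5 → quotient 6, remainder 2
5 ÷ 2 → quotient 2, remainder 1
2 ÷ 1 → quotient 2, remainder 0

[60; 6, 2, 2]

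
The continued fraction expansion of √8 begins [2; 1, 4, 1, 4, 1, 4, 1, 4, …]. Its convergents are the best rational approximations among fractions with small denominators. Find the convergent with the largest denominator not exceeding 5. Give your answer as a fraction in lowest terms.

14/5

a_0 = 2: 2/1  (≤ bound)
a_1 = 1: 3/1  (≤ bound)
a_2 = 4: 14/5  (≤ bound)
a_3 = 1: 17/6  (> 5, stop)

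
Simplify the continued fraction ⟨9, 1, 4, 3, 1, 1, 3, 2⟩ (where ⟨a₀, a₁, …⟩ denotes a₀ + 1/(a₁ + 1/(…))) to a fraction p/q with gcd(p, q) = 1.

Collapse the nested fraction from the inside out:
Start with 2.
3 + 1/(2/1) = 3 + 1/2 = 7/2
1 + 1/(7/2) = 1 + 2/7 = 9/7
1 + 1/(9/7) = 1 + 7/9 = 16/9
3 + 1/(16/9) = 3 + 9/16 = 57/16
4 + 1/(57/16) = 4 + 16/57 = 244/57
1 + 1/(244/57) = 1 + 57/244 = 301/244
9 + 1/(301/244) = 9 + 244/301 = 2953/301

2953/301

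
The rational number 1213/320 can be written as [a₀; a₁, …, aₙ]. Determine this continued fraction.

[3; 1, 3, 1, 3, 2, 7]

1213 ÷ 320 → quotient 3, remainder 253
320 ÷ 253 → quotient 1, remainder 67
253 ÷ 67 → quotient 3, remainder 52
67 ÷ 52 → quotient 1, remainder 15
52 ÷ 15 → quotient 3, remainder 7
15 ÷ 7 → quotient 2, remainder 1
7 ÷ 1 → quotient 7, remainder 0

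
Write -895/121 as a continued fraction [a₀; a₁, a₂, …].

[-8; 1, 1, 1, 1, 11, 2]

-895 ÷ 121 → quotient -8, remainder 73
121 ÷ 73 → quotient 1, remainder 48
73 ÷ 48 → quotient 1, remainder 25
48 ÷ 25 → quotient 1, remainder 23
25 ÷ 23 → quotient 1, remainder 2
23 ÷ 2 → quotient 11, remainder 1
2 ÷ 1 → quotient 2, remainder 0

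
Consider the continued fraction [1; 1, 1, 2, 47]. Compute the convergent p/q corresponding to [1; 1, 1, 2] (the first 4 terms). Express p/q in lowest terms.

8/5

a_0 = 1: 1/1
a_1 = 1: 2/1
a_2 = 1: 3/2
a_3 = 2: 8/5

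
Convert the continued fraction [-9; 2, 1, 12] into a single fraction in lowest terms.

a_0 = -9: -9/1
a_1 = 2: -17/2
a_2 = 1: -26/3
a_3 = 12: -329/38

-329/38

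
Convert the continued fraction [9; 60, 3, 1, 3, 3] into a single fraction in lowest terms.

26626/2953

Work from the innermost term outward:
Start with 3.
3 + 1/(3/1) = 3 + 1/3 = 10/3
1 + 1/(10/3) = 1 + 3/10 = 13/10
3 + 1/(13/10) = 3 + 10/13 = 49/13
60 + 1/(49/13) = 60 + 13/49 = 2953/49
9 + 1/(2953/49) = 9 + 49/2953 = 26626/2953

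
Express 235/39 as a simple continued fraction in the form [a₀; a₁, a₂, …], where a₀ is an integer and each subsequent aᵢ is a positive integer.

235 ÷ 39 → quotient 6, remainder 1
39 ÷ 1 → quotient 39, remainder 0

[6; 39]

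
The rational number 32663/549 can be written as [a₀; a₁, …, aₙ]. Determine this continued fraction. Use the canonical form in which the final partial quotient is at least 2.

32663 = 59·549 + 272, so a_0 = 59
549 = 2·272 + 5, so a_1 = 2
272 = 54·5 + 2, so a_2 = 54
5 = 2·2 + 1, so a_3 = 2
2 = 2·1 + 0, so a_4 = 2

[59; 2, 54, 2, 2]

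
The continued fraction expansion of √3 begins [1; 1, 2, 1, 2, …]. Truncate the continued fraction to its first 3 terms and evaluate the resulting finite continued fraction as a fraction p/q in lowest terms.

Work from the innermost term outward:
Start with 2.
1 + 1/(2/1) = 1 + 1/2 = 3/2
1 + 1/(3/2) = 1 + 2/3 = 5/3

5/3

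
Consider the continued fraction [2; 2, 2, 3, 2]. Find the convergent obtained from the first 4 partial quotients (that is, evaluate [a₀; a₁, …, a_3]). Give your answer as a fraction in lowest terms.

41/17

a_0 = 2: 2/1
a_1 = 2: 5/2
a_2 = 2: 12/5
a_3 = 3: 41/17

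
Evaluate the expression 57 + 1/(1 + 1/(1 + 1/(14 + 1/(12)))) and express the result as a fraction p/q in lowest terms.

a_0 = 57: 57/1
a_1 = 1: 58/1
a_2 = 1: 115/2
a_3 = 14: 1668/29
a_4 = 12: 20131/350

20131/350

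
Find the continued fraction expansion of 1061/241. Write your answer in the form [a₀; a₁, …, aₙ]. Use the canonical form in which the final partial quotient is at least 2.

1061 ÷ 241 → quotient 4, remainder 97
241 ÷ 97 → quotient 2, remainder 47
97 ÷ 47 → quotient 2, remainder 3
47 ÷ 3 → quotient 15, remainder 2
3 ÷ 2 → quotient 1, remainder 1
2 ÷ 1 → quotient 2, remainder 0

[4; 2, 2, 15, 1, 2]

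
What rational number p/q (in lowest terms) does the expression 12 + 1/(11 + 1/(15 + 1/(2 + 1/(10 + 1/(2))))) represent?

91101/7535

Work from the innermost term outward:
Start with 2.
10 + 1/(2/1) = 10 + 1/2 = 21/2
2 + 1/(21/2) = 2 + 2/21 = 44/21
15 + 1/(44/21) = 15 + 21/44 = 681/44
11 + 1/(681/44) = 11 + 44/681 = 7535/681
12 + 1/(7535/681) = 12 + 681/7535 = 91101/7535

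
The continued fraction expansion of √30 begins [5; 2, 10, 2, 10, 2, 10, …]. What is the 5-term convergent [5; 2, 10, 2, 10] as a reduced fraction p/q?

2525/461

Start with 10.
2 + 1/(10/1) = 2 + 1/10 = 21/10
10 + 1/(21/10) = 10 + 10/21 = 220/21
2 + 1/(220/21) = 2 + 21/220 = 461/220
5 + 1/(461/220) = 5 + 220/461 = 2525/461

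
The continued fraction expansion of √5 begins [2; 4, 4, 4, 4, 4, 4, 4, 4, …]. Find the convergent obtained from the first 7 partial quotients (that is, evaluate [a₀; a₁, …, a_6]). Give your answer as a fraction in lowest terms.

Build up convergents one term at a time:
a_0 = 2: 2/1
a_1 = 4: 9/4
a_2 = 4: 38/17
a_3 = 4: 161/72
a_4 = 4: 682/305
a_5 = 4: 2889/1292
a_6 = 4: 12238/5473

12238/5473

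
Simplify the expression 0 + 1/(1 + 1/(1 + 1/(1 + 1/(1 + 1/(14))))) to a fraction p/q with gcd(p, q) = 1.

a_0 = 0: 0/1
a_1 = 1: 1/1
a_2 = 1: 1/2
a_3 = 1: 2/3
a_4 = 1: 3/5
a_5 = 14: 44/73

44/73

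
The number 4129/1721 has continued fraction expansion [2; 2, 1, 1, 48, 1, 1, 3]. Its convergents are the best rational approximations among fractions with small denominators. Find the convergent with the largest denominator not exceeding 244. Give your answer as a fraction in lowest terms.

583/243

a_0 = 2: 2/1  (≤ bound)
a_1 = 2: 5/2  (≤ bound)
a_2 = 1: 7/3  (≤ bound)
a_3 = 1: 12/5  (≤ bound)
a_4 = 48: 583/243  (≤ bound)
a_5 = 1: 595/248  (> 244, stop)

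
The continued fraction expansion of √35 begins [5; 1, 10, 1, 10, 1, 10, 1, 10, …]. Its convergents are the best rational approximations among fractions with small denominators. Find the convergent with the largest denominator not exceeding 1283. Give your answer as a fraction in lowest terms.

a_0 = 5: 5/1  (≤ bound)
a_1 = 1: 6/1  (≤ bound)
a_2 = 10: 65/11  (≤ bound)
a_3 = 1: 71/12  (≤ bound)
a_4 = 10: 775/131  (≤ bound)
a_5 = 1: 846/143  (≤ bound)
a_6 = 10: 9235/1561  (> 1283, stop)

846/143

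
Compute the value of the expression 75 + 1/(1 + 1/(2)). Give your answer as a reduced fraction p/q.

Start with 2.
1 + 1/(2/1) = 1 + 1/2 = 3/2
75 + 1/(3/2) = 75 + 2/3 = 227/3

227/3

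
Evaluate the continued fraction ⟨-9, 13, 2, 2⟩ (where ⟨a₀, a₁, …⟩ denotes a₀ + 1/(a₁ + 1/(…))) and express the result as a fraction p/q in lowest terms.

Start with 2.
2 + 1/(2/1) = 2 + 1/2 = 5/2
13 + 1/(5/2) = 13 + 2/5 = 67/5
-9 + 1/(67/5) = -9 + 5/67 = -598/67

-598/67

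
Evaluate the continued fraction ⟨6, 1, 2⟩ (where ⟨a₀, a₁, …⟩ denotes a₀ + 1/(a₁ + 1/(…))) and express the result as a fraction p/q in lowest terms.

20/3

Start with 2.
1 + 1/(2/1) = 1 + 1/2 = 3/2
6 + 1/(3/2) = 6 + 2/3 = 20/3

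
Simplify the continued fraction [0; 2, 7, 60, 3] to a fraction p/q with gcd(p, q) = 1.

Start with 3.
60 + 1/(3/1) = 60 + 1/3 = 181/3
7 + 1/(181/3) = 7 + 3/181 = 1270/181
2 + 1/(1270/181) = 2 + 181/1270 = 2721/1270
0 + 1/(2721/1270) = 0 + 1270/2721 = 1270/2721

1270/2721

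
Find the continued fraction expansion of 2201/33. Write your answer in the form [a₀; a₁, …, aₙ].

2201 ÷ 33 → quotient 66, remainder 23
33 ÷ 23 → quotient 1, remainder 10
23 ÷ 10 → quotient 2, remainder 3
10 ÷ 3 → quotient 3, remainder 1
3 ÷ 1 → quotient 3, remainder 0

[66; 1, 2, 3, 3]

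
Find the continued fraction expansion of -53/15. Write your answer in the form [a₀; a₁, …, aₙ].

[-4; 2, 7]

⌊-53/15⌋ = -4, remainder 7
⌊15/7⌋ = 2, remainder 1
⌊7/1⌋ = 7, remainder 0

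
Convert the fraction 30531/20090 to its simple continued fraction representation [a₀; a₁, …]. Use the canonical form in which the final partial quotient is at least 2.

[1; 1, 1, 12, 5, 2, 6, 11]

⌊30531/20090⌋ = 1, remainder 10441
⌊20090/10441⌋ = 1, remainder 9649
⌊10441/9649⌋ = 1, remainder 792
⌊9649/792⌋ = 12, remainder 145
⌊792/145⌋ = 5, remainder 67
⌊145/67⌋ = 2, remainder 11
⌊67/11⌋ = 6, remainder 1
⌊11/1⌋ = 11, remainder 0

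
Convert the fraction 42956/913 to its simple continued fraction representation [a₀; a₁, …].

[47; 20, 3, 2, 6]

Apply division with remainder until the remainder is 0:
42956 = 47·913 + 45, so a_0 = 47
913 = 20·45 + 13, so a_1 = 20
45 = 3·13 + 6, so a_2 = 3
13 = 2·6 + 1, so a_3 = 2
6 = 6·1 + 0, so a_4 = 6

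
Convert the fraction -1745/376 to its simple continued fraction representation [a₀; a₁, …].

Apply division with remainder until the remainder is 0:
-1745 = -5·376 + 135, so a_0 = -5
376 = 2·135 + 106, so a_1 = 2
135 = 1·106 + 29, so a_2 = 1
106 = 3·29 + 19, so a_3 = 3
29 = 1·19 + 10, so a_4 = 1
19 = 1·10 + 9, so a_5 = 1
10 = 1·9 + 1, so a_6 = 1
9 = 9·1 + 0, so a_7 = 9

[-5; 2, 1, 3, 1, 1, 1, 9]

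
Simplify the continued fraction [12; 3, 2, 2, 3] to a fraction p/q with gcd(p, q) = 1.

713/58

a_0 = 12: 12/1
a_1 = 3: 37/3
a_2 = 2: 86/7
a_3 = 2: 209/17
a_4 = 3: 713/58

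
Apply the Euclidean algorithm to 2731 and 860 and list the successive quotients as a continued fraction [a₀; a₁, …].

⌊2731/860⌋ = 3, remainder 151
⌊860/151⌋ = 5, remainder 105
⌊151/105⌋ = 1, remainder 46
⌊105/46⌋ = 2, remainder 13
⌊46/13⌋ = 3, remainder 7
⌊13/7⌋ = 1, remainder 6
⌊7/6⌋ = 1, remainder 1
⌊6/1⌋ = 6, remainder 0

[3; 5, 1, 2, 3, 1, 1, 6]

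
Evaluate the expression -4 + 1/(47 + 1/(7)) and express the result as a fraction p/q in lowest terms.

Starting at the tail and folding back:
Start with 7.
47 + 1/(7/1) = 47 + 1/7 = 330/7
-4 + 1/(330/7) = -4 + 7/330 = -1313/330

-1313/330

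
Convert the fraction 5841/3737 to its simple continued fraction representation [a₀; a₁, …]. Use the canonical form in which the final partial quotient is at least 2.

Repeatedly divide and take the remainder:
5841 ÷ 3737 → quotient 1, remainder 2104
3737 ÷ 2104 → quotient 1, remainder 1633
2104 ÷ 1633 → quotient 1, remainder 471
1633 ÷ 471 → quotient 3, remainder 220
471 ÷ 220 → quotient 2, remainder 31
220 ÷ 31 → quotient 7, remainder 3
31 ÷ 3 → quotient 10, remainder 1
3 ÷ 1 → quotient 3, remainder 0

[1; 1, 1, 3, 2, 7, 10, 3]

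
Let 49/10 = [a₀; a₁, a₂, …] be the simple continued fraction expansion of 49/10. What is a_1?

1

Apply division with remainder until the remainder is 0:
⌊49/10⌋ = 4, remainder 9
⌊10/9⌋ = 1, remainder 1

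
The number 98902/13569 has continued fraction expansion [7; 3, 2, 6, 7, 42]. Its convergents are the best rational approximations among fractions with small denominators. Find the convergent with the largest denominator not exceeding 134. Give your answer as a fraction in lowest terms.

328/45

a_0 = 7: 7/1  (≤ bound)
a_1 = 3: 22/3  (≤ bound)
a_2 = 2: 51/7  (≤ bound)
a_3 = 6: 328/45  (≤ bound)
a_4 = 7: 2347/322  (> 134, stop)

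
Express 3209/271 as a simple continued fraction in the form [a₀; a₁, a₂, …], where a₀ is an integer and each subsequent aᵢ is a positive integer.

Run the Euclidean algorithm, recording each quotient:
3209 ÷ 271 → quotient 11, remainder 228
271 ÷ 228 → quotient 1, remainder 43
228 ÷ 43 → quotient 5, remainder 13
43 ÷ 13 → quotient 3, remainder 4
13 ÷ 4 → quotient 3, remainder 1
4 ÷ 1 → quotient 4, remainder 0

[11; 1, 5, 3, 3, 4]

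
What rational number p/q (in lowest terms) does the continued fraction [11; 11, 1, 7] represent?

1053/95

Use the convergent recurrence hₖ = aₖ·hₖ₋₁ + hₖ₋₂ (and likewise for the denominators kₖ):
a_0 = 11: 11/1
a_1 = 11: 122/11
a_2 = 1: 133/12
a_3 = 7: 1053/95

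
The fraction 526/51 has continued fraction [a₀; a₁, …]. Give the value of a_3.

3

Run the Euclidean algorithm, recording each quotient:
526 = 10·51 + 16, so a_0 = 10
51 = 3·16 + 3, so a_1 = 3
16 = 5·3 + 1, so a_2 = 5
3 = 3·1 + 0, so a_3 = 3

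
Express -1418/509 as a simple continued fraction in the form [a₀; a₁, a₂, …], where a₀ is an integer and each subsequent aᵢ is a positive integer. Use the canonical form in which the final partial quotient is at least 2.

[-3; 4, 1, 2, 36]

Repeatedly divide and take the remainder:
-1418 ÷ 509 → quotient -3, remainder 109
509 ÷ 109 → quotient 4, remainder 73
109 ÷ 73 → quotient 1, remainder 36
73 ÷ 36 → quotient 2, remainder 1
36 ÷ 1 → quotient 36, remainder 0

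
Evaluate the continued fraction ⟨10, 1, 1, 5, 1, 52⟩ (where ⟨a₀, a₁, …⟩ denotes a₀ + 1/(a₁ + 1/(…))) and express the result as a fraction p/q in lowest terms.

7240/687

Collapse the nested fraction from the inside out:
Start with 52.
1 + 1/(52/1) = 1 + 1/52 = 53/52
5 + 1/(53/52) = 5 + 52/53 = 317/53
1 + 1/(317/53) = 1 + 53/317 = 370/317
1 + 1/(370/317) = 1 + 317/370 = 687/370
10 + 1/(687/370) = 10 + 370/687 = 7240/687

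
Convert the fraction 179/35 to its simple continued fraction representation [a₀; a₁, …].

[5; 8, 1, 3]

179 ÷ 35 → quotient 5, remainder 4
35 ÷ 4 → quotient 8, remainder 3
4 ÷ 3 → quotient 1, remainder 1
3 ÷ 1 → quotient 3, remainder 0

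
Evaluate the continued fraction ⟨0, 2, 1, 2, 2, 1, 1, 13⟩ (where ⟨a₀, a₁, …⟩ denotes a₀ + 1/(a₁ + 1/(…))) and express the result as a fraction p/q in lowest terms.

231/625

Compute successive convergents:
a_0 = 0: 0/1
a_1 = 2: 1/2
a_2 = 1: 1/3
a_3 = 2: 3/8
a_4 = 2: 7/19
a_5 = 1: 10/27
a_6 = 1: 17/46
a_7 = 13: 231/625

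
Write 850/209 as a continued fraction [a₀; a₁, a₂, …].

[4; 14, 1, 13]

Run the Euclidean algorithm, recording each quotient:
850 ÷ 209 → quotient 4, remainder 14
209 ÷ 14 → quotient 14, remainder 13
14 ÷ 13 → quotient 1, remainder 1
13 ÷ 1 → quotient 13, remainder 0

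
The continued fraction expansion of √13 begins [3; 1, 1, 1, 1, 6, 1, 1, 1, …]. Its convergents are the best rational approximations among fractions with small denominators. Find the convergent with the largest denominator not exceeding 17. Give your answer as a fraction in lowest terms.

18/5

a_0 = 3: 3/1  (≤ bound)
a_1 = 1: 4/1  (≤ bound)
a_2 = 1: 7/2  (≤ bound)
a_3 = 1: 11/3  (≤ bound)
a_4 = 1: 18/5  (≤ bound)
a_5 = 6: 119/33  (> 17, stop)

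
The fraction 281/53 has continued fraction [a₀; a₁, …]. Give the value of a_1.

3

Repeatedly divide and take the remainder:
281 ÷ 53 → quotient 5, remainder 16
53 ÷ 16 → quotient 3, remainder 5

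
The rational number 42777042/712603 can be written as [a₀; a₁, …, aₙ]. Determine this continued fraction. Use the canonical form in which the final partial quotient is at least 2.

[60; 34, 6, 3, 57, 2, 9]

Apply division with remainder until the remainder is 0:
⌊42777042/712603⌋ = 60, remainder 20862
⌊712603/20862⌋ = 34, remainder 3295
⌊20862/3295⌋ = 6, remainder 1092
⌊3295/1092⌋ = 3, remainder 19
⌊1092/19⌋ = 57, remainder 9
⌊19/9⌋ = 2, remainder 1
⌊9/1⌋ = 9, remainder 0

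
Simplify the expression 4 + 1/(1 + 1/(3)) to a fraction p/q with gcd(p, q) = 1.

Start with 3.
1 + 1/(3/1) = 1 + 1/3 = 4/3
4 + 1/(4/3) = 4 + 3/4 = 19/4

19/4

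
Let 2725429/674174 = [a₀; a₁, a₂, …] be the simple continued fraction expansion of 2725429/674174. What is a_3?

2725429 ÷ 674174 → quotient 4, remainder 28733
674174 ÷ 28733 → quotient 23, remainder 13315
28733 ÷ 13315 → quotient 2, remainder 2103
13315 ÷ 2103 → quotient 6, remainder 697

6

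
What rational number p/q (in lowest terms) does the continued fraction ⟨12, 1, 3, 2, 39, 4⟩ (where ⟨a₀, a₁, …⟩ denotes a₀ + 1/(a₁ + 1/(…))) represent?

18259/1429

Use the convergent recurrence hₖ = aₖ·hₖ₋₁ + hₖ₋₂ (and likewise for the denominators kₖ):
a_0 = 12: 12/1
a_1 = 1: 13/1
a_2 = 3: 51/4
a_3 = 2: 115/9
a_4 = 39: 4536/355
a_5 = 4: 18259/1429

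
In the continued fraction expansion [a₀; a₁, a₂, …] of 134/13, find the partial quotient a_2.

134 = 10·13 + 4, so a_0 = 10
13 = 3·4 + 1, so a_1 = 3
4 = 4·1 + 0, so a_2 = 4

4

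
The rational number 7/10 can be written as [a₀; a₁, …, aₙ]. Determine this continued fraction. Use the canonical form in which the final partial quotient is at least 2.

[0; 1, 2, 3]

⌊7/10⌋ = 0, remainder 7
⌊10/7⌋ = 1, remainder 3
⌊7/3⌋ = 2, remainder 1
⌊3/1⌋ = 3, remainder 0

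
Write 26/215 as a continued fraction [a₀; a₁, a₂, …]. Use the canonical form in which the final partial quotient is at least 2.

Run the Euclidean algorithm, recording each quotient:
⌊26/215⌋ = 0, remainder 26
⌊215/26⌋ = 8, remainder 7
⌊26/7⌋ = 3, remainder 5
⌊7/5⌋ = 1, remainder 2
⌊5/2⌋ = 2, remainder 1
⌊2/1⌋ = 2, remainder 0

[0; 8, 3, 1, 2, 2]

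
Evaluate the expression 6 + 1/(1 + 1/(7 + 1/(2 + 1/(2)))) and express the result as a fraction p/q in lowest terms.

289/42

a_0 = 6: 6/1
a_1 = 1: 7/1
a_2 = 7: 55/8
a_3 = 2: 117/17
a_4 = 2: 289/42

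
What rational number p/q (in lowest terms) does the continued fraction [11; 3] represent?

34/3

Build up convergents one term at a time:
a_0 = 11: 11/1
a_1 = 3: 34/3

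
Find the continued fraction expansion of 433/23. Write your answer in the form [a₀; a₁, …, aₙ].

[18; 1, 4, 1, 3]

433 = 18·23 + 19, so a_0 = 18
23 = 1·19 + 4, so a_1 = 1
19 = 4·4 + 3, so a_2 = 4
4 = 1·3 + 1, so a_3 = 1
3 = 3·1 + 0, so a_4 = 3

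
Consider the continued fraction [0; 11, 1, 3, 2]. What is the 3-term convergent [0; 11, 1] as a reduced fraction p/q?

a_0 = 0: 0/1
a_1 = 11: 1/11
a_2 = 1: 1/12

1/12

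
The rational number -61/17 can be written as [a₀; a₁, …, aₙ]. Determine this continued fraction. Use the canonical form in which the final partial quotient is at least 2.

Apply division with remainder until the remainder is 0:
-61 ÷ 17 → quotient -4, remainder 7
17 ÷ 7 → quotient 2, remainder 3
7 ÷ 3 → quotient 2, remainder 1
3 ÷ 1 → quotient 3, remainder 0

[-4; 2, 2, 3]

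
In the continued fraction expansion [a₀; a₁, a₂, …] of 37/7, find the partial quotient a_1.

3

Repeatedly divide and take the remainder:
37 = 5·7 + 2, so a_0 = 5
7 = 3·2 + 1, so a_1 = 3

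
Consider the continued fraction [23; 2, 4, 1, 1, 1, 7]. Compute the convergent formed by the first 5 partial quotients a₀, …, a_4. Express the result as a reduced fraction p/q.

Start with 1.
1 + 1/(1/1) = 1 + 1/1 = 2/1
4 + 1/(2/1) = 4 + 1/2 = 9/2
2 + 1/(9/2) = 2 + 2/9 = 20/9
23 + 1/(20/9) = 23 + 9/20 = 469/20

469/20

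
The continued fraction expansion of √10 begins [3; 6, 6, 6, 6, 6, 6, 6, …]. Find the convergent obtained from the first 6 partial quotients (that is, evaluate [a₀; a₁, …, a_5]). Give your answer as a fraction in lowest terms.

Starting at the tail and folding back:
Start with 6.
6 + 1/(6/1) = 6 + 1/6 = 37/6
6 + 1/(37/6) = 6 + 6/37 = 228/37
6 + 1/(228/37) = 6 + 37/228 = 1405/228
6 + 1/(1405/228) = 6 + 228/1405 = 8658/1405
3 + 1/(8658/1405) = 3 + 1405/8658 = 27379/8658

27379/8658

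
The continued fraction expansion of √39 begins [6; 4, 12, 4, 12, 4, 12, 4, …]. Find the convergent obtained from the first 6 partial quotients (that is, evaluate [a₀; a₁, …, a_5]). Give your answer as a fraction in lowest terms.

62425/9996

Compute successive convergents:
a_0 = 6: 6/1
a_1 = 4: 25/4
a_2 = 12: 306/49
a_3 = 4: 1249/200
a_4 = 12: 15294/2449
a_5 = 4: 62425/9996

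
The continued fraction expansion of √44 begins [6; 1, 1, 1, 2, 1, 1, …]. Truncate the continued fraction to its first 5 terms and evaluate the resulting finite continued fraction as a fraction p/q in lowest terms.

53/8

a_0 = 6: 6/1
a_1 = 1: 7/1
a_2 = 1: 13/2
a_3 = 1: 20/3
a_4 = 2: 53/8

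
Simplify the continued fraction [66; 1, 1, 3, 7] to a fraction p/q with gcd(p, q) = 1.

3395/51

Compute successive convergents:
a_0 = 66: 66/1
a_1 = 1: 67/1
a_2 = 1: 133/2
a_3 = 3: 466/7
a_4 = 7: 3395/51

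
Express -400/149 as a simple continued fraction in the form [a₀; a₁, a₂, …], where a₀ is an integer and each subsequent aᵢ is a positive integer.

[-3; 3, 5, 1, 7]

-400 ÷ 149 → quotient -3, remainder 47
149 ÷ 47 → quotient 3, remainder 8
47 ÷ 8 → quotient 5, remainder 7
8 ÷ 7 → quotient 1, remainder 1
7 ÷ 1 → quotient 7, remainder 0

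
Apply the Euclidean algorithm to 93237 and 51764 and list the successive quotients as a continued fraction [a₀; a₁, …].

[1; 1, 4, 33, 3, 3, 2, 13]

Run the Euclidean algorithm, recording each quotient:
⌊93237/51764⌋ = 1, remainder 41473
⌊51764/41473⌋ = 1, remainder 10291
⌊41473/10291⌋ = 4, remainder 309
⌊10291/309⌋ = 33, remainder 94
⌊309/94⌋ = 3, remainder 27
⌊94/27⌋ = 3, remainder 13
⌊27/13⌋ = 2, remainder 1
⌊13/1⌋ = 13, remainder 0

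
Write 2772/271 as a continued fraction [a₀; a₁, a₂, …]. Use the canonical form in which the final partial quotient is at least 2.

Apply division with remainder until the remainder is 0:
2772 ÷ 271 → quotient 10, remainder 62
271 ÷ 62 → quotient 4, remainder 23
62 ÷ 23 → quotient 2, remainder 16
23 ÷ 16 → quotient 1, remainder 7
16 ÷ 7 → quotient 2, remainder 2
7 ÷ 2 → quotient 3, remainder 1
2 ÷ 1 → quotient 2, remainder 0

[10; 4, 2, 1, 2, 3, 2]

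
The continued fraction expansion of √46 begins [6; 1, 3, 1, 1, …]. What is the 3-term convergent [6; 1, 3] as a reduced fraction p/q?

Start with 3.
1 + 1/(3/1) = 1 + 1/3 = 4/3
6 + 1/(4/3) = 6 + 3/4 = 27/4

27/4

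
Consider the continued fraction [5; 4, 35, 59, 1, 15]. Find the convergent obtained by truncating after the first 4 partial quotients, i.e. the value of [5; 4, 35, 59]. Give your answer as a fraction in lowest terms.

Collapse the nested fraction from the inside out:
Start with 59.
35 + 1/(59/1) = 35 + 1/59 = 2066/59
4 + 1/(2066/59) = 4 + 59/2066 = 8323/2066
5 + 1/(8323/2066) = 5 + 2066/8323 = 43681/8323

43681/8323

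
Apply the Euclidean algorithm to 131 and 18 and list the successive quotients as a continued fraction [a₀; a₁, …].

[7; 3, 1, 1, 2]

⌊131/18⌋ = 7, remainder 5
⌊18/5⌋ = 3, remainder 3
⌊5/3⌋ = 1, remainder 2
⌊3/2⌋ = 1, remainder 1
⌊2/1⌋ = 2, remainder 0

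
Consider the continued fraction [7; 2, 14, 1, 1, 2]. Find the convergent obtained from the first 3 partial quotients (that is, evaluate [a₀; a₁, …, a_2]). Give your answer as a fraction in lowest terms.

Work from the innermost term outward:
Start with 14.
2 + 1/(14/1) = 2 + 1/14 = 29/14
7 + 1/(29/14) = 7 + 14/29 = 217/29

217/29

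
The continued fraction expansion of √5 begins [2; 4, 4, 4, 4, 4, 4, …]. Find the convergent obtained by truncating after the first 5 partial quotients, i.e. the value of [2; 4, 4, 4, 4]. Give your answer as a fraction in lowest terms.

682/305

Compute successive convergents:
a_0 = 2: 2/1
a_1 = 4: 9/4
a_2 = 4: 38/17
a_3 = 4: 161/72
a_4 = 4: 682/305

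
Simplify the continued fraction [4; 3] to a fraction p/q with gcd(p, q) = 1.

Start with 3.
4 + 1/(3/1) = 4 + 1/3 = 13/3

13/3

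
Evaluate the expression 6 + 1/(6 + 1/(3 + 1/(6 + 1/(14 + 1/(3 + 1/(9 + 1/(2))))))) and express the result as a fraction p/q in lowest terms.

631358/102521

a_0 = 6: 6/1
a_1 = 6: 37/6
a_2 = 3: 117/19
a_3 = 6: 739/120
a_4 = 14: 10463/1699
a_5 = 3: 32128/5217
a_6 = 9: 299615/48652
a_7 = 2: 631358/102521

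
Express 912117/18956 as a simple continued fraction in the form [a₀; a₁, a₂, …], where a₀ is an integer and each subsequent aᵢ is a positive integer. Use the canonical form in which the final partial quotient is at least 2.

[48; 8, 1, 1, 58, 6, 3]

Apply division with remainder until the remainder is 0:
912117 ÷ 18956 → quotient 48, remainder 2229
18956 ÷ 2229 → quotient 8, remainder 1124
2229 ÷ 1124 → quotient 1, remainder 1105
1124 ÷ 1105 → quotient 1, remainder 19
1105 ÷ 19 → quotient 58, remainder 3
19 ÷ 3 → quotient 6, remainder 1
3 ÷ 1 → quotient 3, remainder 0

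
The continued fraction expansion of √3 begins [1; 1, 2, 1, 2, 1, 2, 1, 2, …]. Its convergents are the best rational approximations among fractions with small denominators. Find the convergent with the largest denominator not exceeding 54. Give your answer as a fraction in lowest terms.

71/41

List convergents until the denominator exceeds the bound:
a_0 = 1: 1/1  (≤ bound)
a_1 = 1: 2/1  (≤ bound)
a_2 = 2: 5/3  (≤ bound)
a_3 = 1: 7/4  (≤ bound)
a_4 = 2: 19/11  (≤ bound)
a_5 = 1: 26/15  (≤ bound)
a_6 = 2: 71/41  (≤ bound)
a_7 = 1: 97/56  (> 54, stop)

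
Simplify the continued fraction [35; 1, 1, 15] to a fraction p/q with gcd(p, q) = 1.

Start with 15.
1 + 1/(15/1) = 1 + 1/15 = 16/15
1 + 1/(16/15) = 1 + 15/16 = 31/16
35 + 1/(31/16) = 35 + 16/31 = 1101/31

1101/31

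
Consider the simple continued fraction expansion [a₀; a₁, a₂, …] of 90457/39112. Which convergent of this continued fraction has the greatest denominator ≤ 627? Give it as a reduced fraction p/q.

a_0 = 2: 2/1  (≤ bound)
a_1 = 3: 7/3  (≤ bound)
a_2 = 5: 37/16  (≤ bound)
a_3 = 14: 525/227  (≤ bound)
a_4 = 2: 1087/470  (≤ bound)
a_5 = 1: 1612/697  (> 627, stop)

1087/470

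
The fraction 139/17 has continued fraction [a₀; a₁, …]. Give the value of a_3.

2

Apply division with remainder until the remainder is 0:
⌊139/17⌋ = 8, remainder 3
⌊17/3⌋ = 5, remainder 2
⌊3/2⌋ = 1, remainder 1
⌊2/1⌋ = 2, remainder 0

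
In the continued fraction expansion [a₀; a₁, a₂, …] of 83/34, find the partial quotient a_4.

3

83 ÷ 34 → quotient 2, remainder 15
34 ÷ 15 → quotient 2, remainder 4
15 ÷ 4 → quotient 3, remainder 3
4 ÷ 3 → quotient 1, remainder 1
3 ÷ 1 → quotient 3, remainder 0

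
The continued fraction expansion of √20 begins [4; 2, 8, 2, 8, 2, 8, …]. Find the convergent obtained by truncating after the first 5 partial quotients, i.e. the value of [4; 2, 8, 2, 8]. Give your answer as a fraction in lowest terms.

1364/305

a_0 = 4: 4/1
a_1 = 2: 9/2
a_2 = 8: 76/17
a_3 = 2: 161/36
a_4 = 8: 1364/305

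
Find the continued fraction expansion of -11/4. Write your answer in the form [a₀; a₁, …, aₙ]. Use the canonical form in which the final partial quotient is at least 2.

-11 = -3·4 + 1, so a_0 = -3
4 = 4·1 + 0, so a_1 = 4

[-3; 4]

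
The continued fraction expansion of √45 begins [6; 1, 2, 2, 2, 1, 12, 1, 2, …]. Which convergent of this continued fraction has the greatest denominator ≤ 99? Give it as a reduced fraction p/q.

161/24

List convergents until the denominator exceeds the bound:
a_0 = 6: 6/1  (≤ bound)
a_1 = 1: 7/1  (≤ bound)
a_2 = 2: 20/3  (≤ bound)
a_3 = 2: 47/7  (≤ bound)
a_4 = 2: 114/17  (≤ bound)
a_5 = 1: 161/24  (≤ bound)
a_6 = 12: 2046/305  (> 99, stop)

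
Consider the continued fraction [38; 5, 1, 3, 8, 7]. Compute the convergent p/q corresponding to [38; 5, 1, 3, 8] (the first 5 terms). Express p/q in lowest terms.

7253/190

Start with 8.
3 + 1/(8/1) = 3 + 1/8 = 25/8
1 + 1/(25/8) = 1 + 8/25 = 33/25
5 + 1/(33/25) = 5 + 25/33 = 190/33
38 + 1/(190/33) = 38 + 33/190 = 7253/190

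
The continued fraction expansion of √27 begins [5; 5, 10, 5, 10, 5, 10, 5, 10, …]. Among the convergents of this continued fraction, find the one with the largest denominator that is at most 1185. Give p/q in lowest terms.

1351/260

a_0 = 5: 5/1  (≤ bound)
a_1 = 5: 26/5  (≤ bound)
a_2 = 10: 265/51  (≤ bound)
a_3 = 5: 1351/260  (≤ bound)
a_4 = 10: 13775/2651  (> 1185, stop)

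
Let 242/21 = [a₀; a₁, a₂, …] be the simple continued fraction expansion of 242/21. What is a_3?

10

⌊242/21⌋ = 11, remainder 11
⌊21/11⌋ = 1, remainder 10
⌊11/10⌋ = 1, remainder 1
⌊10/1⌋ = 10, remainder 0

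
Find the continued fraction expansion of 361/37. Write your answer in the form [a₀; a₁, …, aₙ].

⌊361/37⌋ = 9, remainder 28
⌊37/28⌋ = 1, remainder 9
⌊28/9⌋ = 3, remainder 1
⌊9/1⌋ = 9, remainder 0

[9; 1, 3, 9]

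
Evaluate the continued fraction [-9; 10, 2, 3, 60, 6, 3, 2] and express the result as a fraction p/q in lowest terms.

-1728778/194155

Start with 2.
3 + 1/(2/1) = 3 + 1/2 = 7/2
6 + 1/(7/2) = 6 + 2/7 = 44/7
60 + 1/(44/7) = 60 + 7/44 = 2647/44
3 + 1/(2647/44) = 3 + 44/2647 = 7985/2647
2 + 1/(7985/2647) = 2 + 2647/7985 = 18617/7985
10 + 1/(18617/7985) = 10 + 7985/18617 = 194155/18617
-9 + 1/(194155/18617) = -9 + 18617/194155 = -1728778/194155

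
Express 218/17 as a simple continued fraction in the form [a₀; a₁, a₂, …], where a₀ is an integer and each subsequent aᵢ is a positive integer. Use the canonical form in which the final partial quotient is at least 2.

[12; 1, 4, 1, 2]

218 ÷ 17 → quotient 12, remainder 14
17 ÷ 14 → quotient 1, remainder 3
14 ÷ 3 → quotient 4, remainder 2
3 ÷ 2 → quotient 1, remainder 1
2 ÷ 1 → quotient 2, remainder 0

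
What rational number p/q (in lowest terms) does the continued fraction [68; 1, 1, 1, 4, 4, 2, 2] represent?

Start with 2.
2 + 1/(2/1) = 2 + 1/2 = 5/2
4 + 1/(5/2) = 4 + 2/5 = 22/5
4 + 1/(22/5) = 4 + 5/22 = 93/22
1 + 1/(93/22) = 1 + 22/93 = 115/93
1 + 1/(115/93) = 1 + 93/115 = 208/115
1 + 1/(208/115) = 1 + 115/208 = 323/208
68 + 1/(323/208) = 68 + 208/323 = 22172/323

22172/323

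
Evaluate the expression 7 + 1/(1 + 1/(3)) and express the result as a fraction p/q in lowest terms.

31/4

a_0 = 7: 7/1
a_1 = 1: 8/1
a_2 = 3: 31/4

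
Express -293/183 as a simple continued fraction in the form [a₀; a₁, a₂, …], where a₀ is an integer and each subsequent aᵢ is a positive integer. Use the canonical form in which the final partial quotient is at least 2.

Repeatedly divide and take the remainder:
-293 ÷ 183 → quotient -2, remainder 73
183 ÷ 73 → quotient 2, remainder 37
73 ÷ 37 → quotient 1, remainder 36
37 ÷ 36 → quotient 1, remainder 1
36 ÷ 1 → quotient 36, remainder 0

[-2; 2, 1, 1, 36]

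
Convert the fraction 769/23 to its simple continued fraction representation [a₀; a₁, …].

769 = 33·23 + 10, so a_0 = 33
23 = 2·10 + 3, so a_1 = 2
10 = 3·3 + 1, so a_2 = 3
3 = 3·1 + 0, so a_3 = 3

[33; 2, 3, 3]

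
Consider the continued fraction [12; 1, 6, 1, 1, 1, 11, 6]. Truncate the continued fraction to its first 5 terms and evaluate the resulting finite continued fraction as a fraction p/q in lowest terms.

193/15

a_0 = 12: 12/1
a_1 = 1: 13/1
a_2 = 6: 90/7
a_3 = 1: 103/8
a_4 = 1: 193/15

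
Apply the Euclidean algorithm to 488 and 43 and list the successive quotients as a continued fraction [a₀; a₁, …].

Repeatedly divide and take the remainder:
488 = 11·43 + 15, so a_0 = 11
43 = 2·15 + 13, so a_1 = 2
15 = 1·13 + 2, so a_2 = 1
13 = 6·2 + 1, so a_3 = 6
2 = 2·1 + 0, so a_4 = 2

[11; 2, 1, 6, 2]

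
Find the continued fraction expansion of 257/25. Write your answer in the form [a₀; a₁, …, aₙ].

Apply division with remainder until the remainder is 0:
257 = 10·25 + 7, so a_0 = 10
25 = 3·7 + 4, so a_1 = 3
7 = 1·4 + 3, so a_2 = 1
4 = 1·3 + 1, so a_3 = 1
3 = 3·1 + 0, so a_4 = 3

[10; 3, 1, 1, 3]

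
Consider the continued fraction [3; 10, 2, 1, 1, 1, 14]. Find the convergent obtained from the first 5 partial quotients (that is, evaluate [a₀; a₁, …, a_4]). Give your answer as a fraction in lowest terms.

Starting at the tail and folding back:
Start with 1.
1 + 1/(1/1) = 1 + 1/1 = 2/1
2 + 1/(2/1) = 2 + 1/2 = 5/2
10 + 1/(5/2) = 10 + 2/5 = 52/5
3 + 1/(52/5) = 3 + 5/52 = 161/52

161/52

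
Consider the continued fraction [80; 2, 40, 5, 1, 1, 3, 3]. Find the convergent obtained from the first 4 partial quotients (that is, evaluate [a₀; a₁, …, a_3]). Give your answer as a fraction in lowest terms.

32761/407

Compute successive convergents:
a_0 = 80: 80/1
a_1 = 2: 161/2
a_2 = 40: 6520/81
a_3 = 5: 32761/407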